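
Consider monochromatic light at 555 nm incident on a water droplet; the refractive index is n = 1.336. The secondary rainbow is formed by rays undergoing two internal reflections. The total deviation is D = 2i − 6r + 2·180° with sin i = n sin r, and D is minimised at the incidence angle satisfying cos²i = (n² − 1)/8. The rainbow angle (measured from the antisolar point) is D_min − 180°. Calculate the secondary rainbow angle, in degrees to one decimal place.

51.7°

cos²i = (1.78490 − 1)/8 = 0.09811; i = arccos(0.31323) = 71.746°.
sin r = sin 71.746°/1.336 = 0.71084; r = 45.303°.
D_min = 2·71.746° − 6·45.303° + 360° = 231.674°.
Rainbow angle = D_min − 180° = 51.674°.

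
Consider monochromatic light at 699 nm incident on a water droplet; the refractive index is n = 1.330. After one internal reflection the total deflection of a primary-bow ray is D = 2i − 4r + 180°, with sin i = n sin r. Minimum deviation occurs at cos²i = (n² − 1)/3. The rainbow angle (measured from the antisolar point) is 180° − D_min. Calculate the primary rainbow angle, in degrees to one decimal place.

42.5°

cos²i = (1.76890 − 1)/3 = 0.25630; i = arccos(0.50626) = 59.585°.
sin r = sin 59.585°/1.330 = 0.64841; r = 40.422°.
D_min = 2·59.585° − 4·40.422° + 180° = 137.484°.
Rainbow angle = 180° − D_min = 42.516°.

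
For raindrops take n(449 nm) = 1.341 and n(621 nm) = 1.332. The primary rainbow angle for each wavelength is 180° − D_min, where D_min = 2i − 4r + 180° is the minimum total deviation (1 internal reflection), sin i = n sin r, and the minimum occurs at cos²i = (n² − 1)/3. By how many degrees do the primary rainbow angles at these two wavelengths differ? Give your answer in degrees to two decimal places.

1.29°

At 449 nm (n = 1.341): cos²i = 0.26609 → i = 58.946°, r = 39.705°, D_min = 139.071°, rainbow angle = 40.929°.
At 621 nm (n = 1.332): cos²i = 0.25807 → i = 59.469°, r = 40.290°, D_min = 137.776°, rainbow angle = 42.224°.
Angular width = |40.929° − 42.224°| = 1.295°.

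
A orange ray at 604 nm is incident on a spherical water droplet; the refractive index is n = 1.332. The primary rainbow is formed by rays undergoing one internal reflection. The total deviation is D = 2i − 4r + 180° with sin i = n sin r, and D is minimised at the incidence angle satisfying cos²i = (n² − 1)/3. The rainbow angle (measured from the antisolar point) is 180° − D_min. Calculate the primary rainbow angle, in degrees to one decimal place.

42.2°

cos²i = (1.77422 − 1)/3 = 0.25807; i = arccos(0.50801) = 59.469°.
sin r = sin 59.469°/1.332 = 0.64666; r = 40.290°.
D_min = 2·59.469° − 4·40.290° + 180° = 137.776°.
Rainbow angle = 180° − D_min = 42.224°.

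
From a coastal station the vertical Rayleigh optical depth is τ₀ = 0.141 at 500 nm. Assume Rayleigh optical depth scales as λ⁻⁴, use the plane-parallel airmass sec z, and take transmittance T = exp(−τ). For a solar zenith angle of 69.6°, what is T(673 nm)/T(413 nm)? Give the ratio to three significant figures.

2.11

Airmass: sec 69.6° = 2.8688.
τ(673 nm) = 0.141 × (500/673)⁴ × 2.8688 = 0.141 × 0.3047 × 2.8688 = 0.1232.
τ(413 nm) = 0.141 × (500/413)⁴ × 2.8688 = 0.141 × 2.1482 × 2.8688 = 0.8690.
T(673)/T(413) = exp(τ_B − τ_A) = exp(0.7457) = 2.1080.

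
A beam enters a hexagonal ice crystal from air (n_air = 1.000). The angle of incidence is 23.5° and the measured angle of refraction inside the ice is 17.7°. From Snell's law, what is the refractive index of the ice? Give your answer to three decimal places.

1.312

n = sin θ_i / sin θ_r = sin 23.5° / sin 17.7° = 0.3987 / 0.3040 = 1.3115.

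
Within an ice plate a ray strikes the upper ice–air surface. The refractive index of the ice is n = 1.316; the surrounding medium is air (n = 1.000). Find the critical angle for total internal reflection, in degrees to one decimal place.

49.5°

sin θ_c = n_air / n = 1.000 / 1.316 = 0.7599.
θ_c = arcsin(0.7599) = 49.45°.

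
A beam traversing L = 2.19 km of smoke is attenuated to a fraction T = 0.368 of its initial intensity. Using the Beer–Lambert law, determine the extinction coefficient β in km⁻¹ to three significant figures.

0.456 km⁻¹

Beer–Lambert: T = exp(−βL) ⇒ β = −ln(T)/L = −ln(0.368)/2.19 = 0.9997/2.19 = 0.4565 km⁻¹.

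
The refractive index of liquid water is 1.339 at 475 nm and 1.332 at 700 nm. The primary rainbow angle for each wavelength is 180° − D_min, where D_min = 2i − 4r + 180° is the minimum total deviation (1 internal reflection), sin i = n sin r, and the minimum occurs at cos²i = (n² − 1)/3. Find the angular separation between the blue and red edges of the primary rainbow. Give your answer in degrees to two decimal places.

At 475 nm (n = 1.339): cos²i = 0.26431 → i = 59.062°, r = 39.834°, D_min = 138.786°, rainbow angle = 41.214°.
At 700 nm (n = 1.332): cos²i = 0.25807 → i = 59.469°, r = 40.290°, D_min = 137.776°, rainbow angle = 42.224°.
Angular width = |41.214° − 42.224°| = 1.010°.

1.01°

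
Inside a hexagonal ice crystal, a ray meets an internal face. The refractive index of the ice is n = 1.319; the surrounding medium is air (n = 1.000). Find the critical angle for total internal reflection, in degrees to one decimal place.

sin θ_c = n_air / n = 1.000 / 1.319 = 0.7582.
θ_c = arcsin(0.7582) = 49.30°.

49.3°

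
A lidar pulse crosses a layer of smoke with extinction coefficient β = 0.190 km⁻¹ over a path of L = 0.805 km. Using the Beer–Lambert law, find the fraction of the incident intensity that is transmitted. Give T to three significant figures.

0.858

τ = β·L = 0.190 × 0.805 = 0.1530.
T = exp(−0.1530) = 0.8582.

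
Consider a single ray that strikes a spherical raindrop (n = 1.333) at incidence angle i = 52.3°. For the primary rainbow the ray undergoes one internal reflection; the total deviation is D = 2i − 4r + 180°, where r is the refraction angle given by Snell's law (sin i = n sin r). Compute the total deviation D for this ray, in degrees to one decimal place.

sin r = sin 52.3° / 1.333 = 0.7912/1.333 = 0.5936; r = 36.41°.
D = 2·52.3° − 4·36.41° + 180° = 104.60° − 145.64° + 180° = 138.96°.

139.0°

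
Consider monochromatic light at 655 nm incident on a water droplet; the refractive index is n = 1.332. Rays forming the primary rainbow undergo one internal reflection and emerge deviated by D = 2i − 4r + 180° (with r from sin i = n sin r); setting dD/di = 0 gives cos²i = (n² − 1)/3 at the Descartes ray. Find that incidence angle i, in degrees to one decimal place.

59.5°

cos²i = (1.332² − 1)/3 = (1.77422 − 1)/3 = 0.25807.
cos i = 0.50801, so i = 59.469°.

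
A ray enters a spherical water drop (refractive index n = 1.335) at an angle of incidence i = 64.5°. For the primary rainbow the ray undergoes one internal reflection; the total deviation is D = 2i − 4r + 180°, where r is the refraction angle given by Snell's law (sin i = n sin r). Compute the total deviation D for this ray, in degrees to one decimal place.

sin r = sin 64.5° / 1.335 = 0.9026/1.335 = 0.6761; r = 42.54°.
D = 2·64.5° − 4·42.54° + 180° = 129.00° − 170.16° + 180° = 138.84°.

138.8°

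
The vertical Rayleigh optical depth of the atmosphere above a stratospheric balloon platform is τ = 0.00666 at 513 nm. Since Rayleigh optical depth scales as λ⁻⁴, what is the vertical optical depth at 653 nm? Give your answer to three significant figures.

τ(653 nm) = τ(513 nm) × (513/653)⁴ = 0.00666 × (0.7856)⁴ = 0.00666 × 0.3809 = 0.0025.

0.00254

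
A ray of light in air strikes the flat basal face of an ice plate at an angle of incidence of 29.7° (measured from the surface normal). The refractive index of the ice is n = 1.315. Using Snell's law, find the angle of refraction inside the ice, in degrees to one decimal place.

Snell: sin θ_r = sin θ_i / n = sin 29.7° / 1.315 = 0.4955 / 1.315 = 0.3768.
θ_r = arcsin(0.3768) = 22.13°.

22.1°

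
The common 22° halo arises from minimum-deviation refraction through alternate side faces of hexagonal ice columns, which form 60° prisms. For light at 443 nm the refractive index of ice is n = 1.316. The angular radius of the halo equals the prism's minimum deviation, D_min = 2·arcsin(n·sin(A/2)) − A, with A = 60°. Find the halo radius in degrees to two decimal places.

22.30°

n·sin(A/2) = 1.316 × sin 30° = 1.316 × 0.5000 = 0.6580.
D_min = 2·arcsin(0.6580) − 60° = 2 × 41.148° − 60° = 22.295°.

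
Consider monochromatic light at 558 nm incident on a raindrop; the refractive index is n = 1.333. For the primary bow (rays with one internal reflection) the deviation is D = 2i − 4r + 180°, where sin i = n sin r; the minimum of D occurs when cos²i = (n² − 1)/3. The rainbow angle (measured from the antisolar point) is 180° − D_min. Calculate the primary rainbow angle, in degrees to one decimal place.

cos²i = (1.77689 − 1)/3 = 0.25896; i = arccos(0.50888) = 59.410°.
sin r = sin 59.410°/1.333 = 0.64579; r = 40.225°.
D_min = 2·59.410° − 4·40.225° + 180° = 137.922°.
Rainbow angle = 180° − D_min = 42.078°.

42.1°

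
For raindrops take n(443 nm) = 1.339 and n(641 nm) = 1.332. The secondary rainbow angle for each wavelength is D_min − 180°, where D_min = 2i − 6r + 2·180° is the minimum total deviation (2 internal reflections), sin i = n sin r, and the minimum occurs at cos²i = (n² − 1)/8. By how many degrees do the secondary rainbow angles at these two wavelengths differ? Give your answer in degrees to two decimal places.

1.82°

At 443 nm (n = 1.339): cos²i = 0.09912 → i = 71.650°, r = 45.141°, D_min = 232.451°, rainbow angle = 52.451°.
At 641 nm (n = 1.332): cos²i = 0.09678 → i = 71.875°, r = 45.520°, D_min = 230.628°, rainbow angle = 50.628°.
Angular width = |52.451° − 50.628°| = 1.823°.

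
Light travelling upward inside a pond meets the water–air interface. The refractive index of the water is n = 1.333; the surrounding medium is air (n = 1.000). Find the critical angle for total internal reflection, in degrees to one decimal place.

sin θ_c = n_air / n = 1.000 / 1.333 = 0.7502.
θ_c = arcsin(0.7502) = 48.61°.

48.6°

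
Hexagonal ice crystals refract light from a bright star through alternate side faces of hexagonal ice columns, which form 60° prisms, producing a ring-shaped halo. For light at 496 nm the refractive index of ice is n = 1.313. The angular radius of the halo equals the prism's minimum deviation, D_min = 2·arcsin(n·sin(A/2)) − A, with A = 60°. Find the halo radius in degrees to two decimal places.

22.07°

n·sin(A/2) = 1.313 × sin 30° = 1.313 × 0.5000 = 0.6565.
D_min = 2·arcsin(0.6565) − 60° = 2 × 41.033° − 60° = 22.067°.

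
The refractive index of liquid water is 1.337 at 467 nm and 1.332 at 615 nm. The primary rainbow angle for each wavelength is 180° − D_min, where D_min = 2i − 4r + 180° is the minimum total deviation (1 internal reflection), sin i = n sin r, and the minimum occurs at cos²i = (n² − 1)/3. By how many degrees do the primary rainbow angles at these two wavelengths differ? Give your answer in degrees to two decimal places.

At 467 nm (n = 1.337): cos²i = 0.26252 → i = 59.178°, r = 39.964°, D_min = 138.500°, rainbow angle = 41.500°.
At 615 nm (n = 1.332): cos²i = 0.25807 → i = 59.469°, r = 40.290°, D_min = 137.776°, rainbow angle = 42.224°.
Angular width = |41.500° − 42.224°| = 0.724°.

0.72°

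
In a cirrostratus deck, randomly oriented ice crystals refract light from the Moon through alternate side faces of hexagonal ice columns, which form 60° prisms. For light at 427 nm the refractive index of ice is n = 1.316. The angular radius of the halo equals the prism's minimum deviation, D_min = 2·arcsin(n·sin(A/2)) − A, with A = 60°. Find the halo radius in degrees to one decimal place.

n·sin(A/2) = 1.316 × sin 30° = 1.316 × 0.5000 = 0.6580.
D_min = 2·arcsin(0.6580) − 60° = 2 × 41.148° − 60° = 22.295°.

22.3°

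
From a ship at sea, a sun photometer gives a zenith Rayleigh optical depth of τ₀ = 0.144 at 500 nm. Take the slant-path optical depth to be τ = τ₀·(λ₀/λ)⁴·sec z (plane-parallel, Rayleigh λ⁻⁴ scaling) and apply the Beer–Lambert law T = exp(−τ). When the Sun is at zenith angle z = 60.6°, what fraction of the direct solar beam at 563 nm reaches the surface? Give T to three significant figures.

sec 60.6° = 2.0371.
τ = 0.144 × (500/563)⁴ × 2.0371 = 0.144 × 0.6221 × 2.0371 = 0.1825.
T = exp(−0.1825) = 0.8332.

0.833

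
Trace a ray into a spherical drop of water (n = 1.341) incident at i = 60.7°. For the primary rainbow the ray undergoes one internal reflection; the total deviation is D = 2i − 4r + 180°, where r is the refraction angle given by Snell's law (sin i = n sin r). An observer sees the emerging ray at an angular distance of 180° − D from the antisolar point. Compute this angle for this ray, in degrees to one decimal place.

sin r = sin 60.7° / 1.341 = 0.8721/1.341 = 0.6503; r = 40.57°.
D = 2·60.7° − 4·40.57° + 180° = 121.40° − 162.26° + 180° = 139.14°.
Angle from antisolar point = 180° − D = 40.86°.

40.9°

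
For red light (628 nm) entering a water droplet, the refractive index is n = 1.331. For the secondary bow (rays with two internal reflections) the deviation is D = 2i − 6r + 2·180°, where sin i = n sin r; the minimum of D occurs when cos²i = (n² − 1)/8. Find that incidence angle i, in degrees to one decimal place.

71.9°

cos²i = (1.331² − 1)/8 = (1.77156 − 1)/8 = 0.09645.
cos i = 0.31056, so i = 71.907°.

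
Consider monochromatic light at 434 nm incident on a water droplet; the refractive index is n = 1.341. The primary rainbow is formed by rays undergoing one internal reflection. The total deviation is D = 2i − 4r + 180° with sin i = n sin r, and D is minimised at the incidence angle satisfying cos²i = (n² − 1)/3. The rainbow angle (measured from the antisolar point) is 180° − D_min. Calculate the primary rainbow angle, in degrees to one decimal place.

cos²i = (1.79828 − 1)/3 = 0.26609; i = arccos(0.51584) = 58.946°.
sin r = sin 58.946°/1.341 = 0.63884; r = 39.705°.
D_min = 2·58.946° − 4·39.705° + 180° = 139.071°.
Rainbow angle = 180° − D_min = 40.929°.

40.9°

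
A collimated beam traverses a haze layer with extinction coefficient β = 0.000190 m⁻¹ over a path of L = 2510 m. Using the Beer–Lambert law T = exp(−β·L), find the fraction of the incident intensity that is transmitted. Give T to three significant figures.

0.621

τ = β·L = 0.000190 × 2510 = 0.4769.
T = exp(−0.4769) = 0.6207.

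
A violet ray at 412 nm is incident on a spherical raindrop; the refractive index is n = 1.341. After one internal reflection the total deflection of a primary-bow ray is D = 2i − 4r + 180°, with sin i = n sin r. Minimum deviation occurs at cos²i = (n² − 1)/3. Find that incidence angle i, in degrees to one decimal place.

58.9°

cos²i = (1.341² − 1)/3 = (1.79828 − 1)/3 = 0.26609.
cos i = 0.51584, so i = 58.946°.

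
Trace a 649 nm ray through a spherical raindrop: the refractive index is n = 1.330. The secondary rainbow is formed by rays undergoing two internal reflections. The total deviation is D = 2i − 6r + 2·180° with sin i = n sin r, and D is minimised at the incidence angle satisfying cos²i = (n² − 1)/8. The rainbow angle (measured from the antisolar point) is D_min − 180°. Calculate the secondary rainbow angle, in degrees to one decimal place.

50.1°

cos²i = (1.76890 − 1)/8 = 0.09611; i = arccos(0.31002) = 71.940°.
sin r = sin 71.940°/1.330 = 0.71483; r = 45.630°.
D_min = 2·71.940° − 6·45.630° + 360° = 230.101°.
Rainbow angle = D_min − 180° = 50.101°.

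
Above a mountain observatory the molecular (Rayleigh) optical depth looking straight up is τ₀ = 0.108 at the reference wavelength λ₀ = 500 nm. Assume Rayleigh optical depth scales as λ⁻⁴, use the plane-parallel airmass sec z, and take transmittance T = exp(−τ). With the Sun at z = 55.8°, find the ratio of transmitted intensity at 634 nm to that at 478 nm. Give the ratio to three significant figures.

1.17

Airmass: sec 55.8° = 1.7791.
τ(634 nm) = 0.108 × (500/634)⁴ × 1.7791 = 0.108 × 0.3868 × 1.7791 = 0.0743.
τ(478 nm) = 0.108 × (500/478)⁴ × 1.7791 = 0.108 × 1.1972 × 1.7791 = 0.2300.
T(634)/T(478) = exp(τ_B − τ_A) = exp(0.1557) = 1.1685.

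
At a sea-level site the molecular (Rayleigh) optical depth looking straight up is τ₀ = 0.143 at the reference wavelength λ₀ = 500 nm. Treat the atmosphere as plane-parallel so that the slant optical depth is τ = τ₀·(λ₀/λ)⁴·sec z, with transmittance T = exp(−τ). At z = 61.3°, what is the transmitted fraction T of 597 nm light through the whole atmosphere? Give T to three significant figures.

sec 61.3° = 2.0824.
τ = 0.143 × (500/597)⁴ × 2.0824 = 0.143 × 0.4920 × 2.0824 = 0.1465.
T = exp(−0.1465) = 0.8637.

0.864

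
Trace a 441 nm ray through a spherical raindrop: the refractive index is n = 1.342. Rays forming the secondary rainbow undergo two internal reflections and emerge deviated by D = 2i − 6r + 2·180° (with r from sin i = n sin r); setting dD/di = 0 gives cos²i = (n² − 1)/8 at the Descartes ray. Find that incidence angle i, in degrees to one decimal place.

cos²i = (1.342² − 1)/8 = (1.80096 − 1)/8 = 0.10012.
cos i = 0.31642, so i = 71.554°.

71.6°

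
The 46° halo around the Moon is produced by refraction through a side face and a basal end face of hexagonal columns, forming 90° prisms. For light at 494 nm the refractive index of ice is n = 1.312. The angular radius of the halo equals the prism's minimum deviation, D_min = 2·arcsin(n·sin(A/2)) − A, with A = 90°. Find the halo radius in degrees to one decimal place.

46.2°

n·sin(A/2) = 1.312 × sin 45° = 1.312 × 0.7071 = 0.9277.
D_min = 2·arcsin(0.9277) − 90° = 2 × 68.083° − 90° = 46.166°.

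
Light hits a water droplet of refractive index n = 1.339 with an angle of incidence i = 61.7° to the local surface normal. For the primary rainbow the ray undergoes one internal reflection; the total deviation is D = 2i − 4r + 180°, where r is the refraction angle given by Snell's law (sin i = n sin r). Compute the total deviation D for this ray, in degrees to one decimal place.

sin r = sin 61.7° / 1.339 = 0.8805/1.339 = 0.6576; r = 41.11°.
D = 2·61.7° − 4·41.11° + 180° = 123.40° − 164.46° + 180° = 138.94°.

138.9°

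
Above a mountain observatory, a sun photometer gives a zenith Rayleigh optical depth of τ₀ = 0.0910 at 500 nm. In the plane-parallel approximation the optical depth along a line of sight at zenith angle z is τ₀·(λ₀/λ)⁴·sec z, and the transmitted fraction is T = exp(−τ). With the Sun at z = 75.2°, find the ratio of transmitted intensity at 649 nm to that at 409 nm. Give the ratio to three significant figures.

1.95

Airmass: sec 75.2° = 3.9147.
τ(649 nm) = 0.0910 × (500/649)⁴ × 3.9147 = 0.0910 × 0.3523 × 3.9147 = 0.1255.
τ(409 nm) = 0.0910 × (500/409)⁴ × 3.9147 = 0.0910 × 2.2335 × 3.9147 = 0.7957.
T(649)/T(409) = exp(τ_B − τ_A) = exp(0.6702) = 1.9546.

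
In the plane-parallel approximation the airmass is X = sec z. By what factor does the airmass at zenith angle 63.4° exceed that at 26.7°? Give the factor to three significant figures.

X(63.4°)/X(26.7°) = sec 63.4° / sec 26.7° = cos 26.7° / cos 63.4° = 0.8934/0.4478 = 1.9952.

2.00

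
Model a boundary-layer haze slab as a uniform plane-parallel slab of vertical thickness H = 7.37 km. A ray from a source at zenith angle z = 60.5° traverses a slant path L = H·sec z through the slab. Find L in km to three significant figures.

15.0 km

sec z = 1/cos 60.5° = 2.0308.
L = 7.37 × 2.0308 = 14.967 km.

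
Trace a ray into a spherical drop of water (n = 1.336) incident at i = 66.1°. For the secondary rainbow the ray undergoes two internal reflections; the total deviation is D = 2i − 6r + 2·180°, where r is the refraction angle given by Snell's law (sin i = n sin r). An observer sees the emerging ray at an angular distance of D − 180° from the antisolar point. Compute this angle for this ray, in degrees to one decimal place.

sin r = sin 66.1° / 1.336 = 0.9143/1.336 = 0.6843; r = 43.18°.
D = 2·66.1° − 6·43.18° + 2·180° = 132.20° − 259.09° + 360° = 233.11°.
Angle from antisolar point = D − 180° = 53.11°.

53.1°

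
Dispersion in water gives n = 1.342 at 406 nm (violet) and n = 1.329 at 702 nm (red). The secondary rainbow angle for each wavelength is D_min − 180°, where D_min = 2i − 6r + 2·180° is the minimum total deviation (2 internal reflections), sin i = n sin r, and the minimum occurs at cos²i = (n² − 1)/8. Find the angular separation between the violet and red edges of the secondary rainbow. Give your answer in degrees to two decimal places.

3.39°

At 406 nm (n = 1.342): cos²i = 0.10012 → i = 71.554°, r = 44.981°, D_min = 233.222°, rainbow angle = 53.222°.
At 702 nm (n = 1.329): cos²i = 0.09578 → i = 71.972°, r = 45.685°, D_min = 229.837°, rainbow angle = 49.837°.
Angular width = |53.222° − 49.837°| = 3.385°.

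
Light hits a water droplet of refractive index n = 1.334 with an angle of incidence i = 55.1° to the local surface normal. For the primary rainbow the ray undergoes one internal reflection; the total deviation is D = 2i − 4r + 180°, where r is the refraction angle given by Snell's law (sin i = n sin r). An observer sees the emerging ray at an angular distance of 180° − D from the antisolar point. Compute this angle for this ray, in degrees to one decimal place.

41.6°

sin r = sin 55.1° / 1.334 = 0.8202/1.334 = 0.6148; r = 37.94°.
D = 2·55.1° − 4·37.94° + 180° = 110.20° − 151.75° + 180° = 138.45°.
Angle from antisolar point = 180° − D = 41.55°.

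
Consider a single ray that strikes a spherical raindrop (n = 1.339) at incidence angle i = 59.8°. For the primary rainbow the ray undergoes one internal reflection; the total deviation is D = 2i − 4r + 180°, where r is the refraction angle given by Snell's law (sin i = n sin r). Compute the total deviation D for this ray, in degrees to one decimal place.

sin r = sin 59.8° / 1.339 = 0.8643/1.339 = 0.6455; r = 40.20°.
D = 2·59.8° − 4·40.20° + 180° = 119.60° − 160.80° + 180° = 138.80°.

138.8°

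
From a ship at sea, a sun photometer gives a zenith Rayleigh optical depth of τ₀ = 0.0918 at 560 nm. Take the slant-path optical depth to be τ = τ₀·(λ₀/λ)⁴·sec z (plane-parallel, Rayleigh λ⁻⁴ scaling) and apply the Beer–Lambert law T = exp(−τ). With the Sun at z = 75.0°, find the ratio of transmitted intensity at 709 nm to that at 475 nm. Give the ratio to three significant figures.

1.73

Airmass: sec 75.0° = 3.8637.
τ(709 nm) = 0.0918 × (560/709)⁴ × 3.8637 = 0.0918 × 0.3892 × 3.8637 = 0.1380.
τ(475 nm) = 0.0918 × (560/475)⁴ × 3.8637 = 0.0918 × 1.9319 × 3.8637 = 0.6852.
T(709)/T(475) = exp(τ_B − τ_A) = exp(0.5472) = 1.7284.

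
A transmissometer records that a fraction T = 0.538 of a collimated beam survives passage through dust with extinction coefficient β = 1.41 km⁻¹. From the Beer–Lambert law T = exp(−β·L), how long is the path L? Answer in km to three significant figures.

Beer–Lambert: T = exp(−βL) ⇒ L = −ln(T)/β = −ln(0.538)/1.41 = 0.6199/1.41 = 0.4396 km.

0.440 km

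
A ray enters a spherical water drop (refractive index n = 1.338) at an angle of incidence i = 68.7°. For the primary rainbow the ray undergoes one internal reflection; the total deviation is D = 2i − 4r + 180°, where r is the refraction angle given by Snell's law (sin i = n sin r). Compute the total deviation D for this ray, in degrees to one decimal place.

sin r = sin 68.7° / 1.338 = 0.9317/1.338 = 0.6963; r = 44.13°.
D = 2·68.7° − 4·44.13° + 180° = 137.40° − 176.53° + 180° = 140.87°.

140.9°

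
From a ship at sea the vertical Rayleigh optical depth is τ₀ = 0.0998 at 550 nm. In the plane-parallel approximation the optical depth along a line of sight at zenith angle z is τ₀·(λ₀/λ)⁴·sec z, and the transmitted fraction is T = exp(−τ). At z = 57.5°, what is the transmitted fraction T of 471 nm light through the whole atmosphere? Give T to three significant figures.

sec 57.5° = 1.8612.
τ = 0.0998 × (550/471)⁴ × 1.8612 = 0.0998 × 1.8594 × 1.8612 = 0.3454.
T = exp(−0.3454) = 0.7080.

0.708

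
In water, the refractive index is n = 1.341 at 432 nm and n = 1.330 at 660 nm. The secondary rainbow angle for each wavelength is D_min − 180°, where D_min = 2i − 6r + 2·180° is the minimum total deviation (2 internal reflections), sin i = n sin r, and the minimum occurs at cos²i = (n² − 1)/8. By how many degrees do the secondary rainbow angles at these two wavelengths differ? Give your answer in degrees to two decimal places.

2.86°

At 432 nm (n = 1.341): cos²i = 0.09979 → i = 71.586°, r = 45.034°, D_min = 232.966°, rainbow angle = 52.966°.
At 660 nm (n = 1.330): cos²i = 0.09611 → i = 71.940°, r = 45.630°, D_min = 230.101°, rainbow angle = 50.101°.
Angular width = |52.966° − 50.101°| = 2.865°.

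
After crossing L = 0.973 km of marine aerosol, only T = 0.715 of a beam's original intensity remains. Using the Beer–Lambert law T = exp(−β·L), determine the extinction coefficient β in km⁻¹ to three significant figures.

0.345 km⁻¹

Beer–Lambert: T = exp(−βL) ⇒ β = −ln(T)/L = −ln(0.715)/0.973 = 0.3355/0.973 = 0.3448 km⁻¹.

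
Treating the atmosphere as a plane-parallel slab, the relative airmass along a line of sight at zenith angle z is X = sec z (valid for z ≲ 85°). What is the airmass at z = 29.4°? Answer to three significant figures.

1.15

X = sec z = 1/cos 29.4° = 1/0.8712 = 1.1478.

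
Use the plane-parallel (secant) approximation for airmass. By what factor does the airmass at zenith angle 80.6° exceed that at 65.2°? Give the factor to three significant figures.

X(80.6°)/X(65.2°) = sec 80.6° / sec 65.2° = cos 65.2° / cos 80.6° = 0.4195/0.1633 = 2.5682.

2.57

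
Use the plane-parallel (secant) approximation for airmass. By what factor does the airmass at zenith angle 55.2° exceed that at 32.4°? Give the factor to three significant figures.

1.48

X(55.2°)/X(32.4°) = sec 55.2° / sec 32.4° = cos 32.4° / cos 55.2° = 0.8443/0.5707 = 1.4794.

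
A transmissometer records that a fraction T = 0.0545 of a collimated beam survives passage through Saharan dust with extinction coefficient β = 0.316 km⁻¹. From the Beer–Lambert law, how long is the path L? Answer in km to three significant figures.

Beer–Lambert: T = exp(−βL) ⇒ L = −ln(T)/β = −ln(0.0545)/0.316 = 2.9096/0.316 = 9.207 km.

9.21 km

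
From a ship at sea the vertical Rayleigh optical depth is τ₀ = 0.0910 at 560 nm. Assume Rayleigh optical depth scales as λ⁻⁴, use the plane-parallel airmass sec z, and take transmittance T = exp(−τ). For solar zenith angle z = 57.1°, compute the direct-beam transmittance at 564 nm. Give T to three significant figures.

sec 57.1° = 1.8410.
τ = 0.0910 × (560/564)⁴ × 1.8410 = 0.0910 × 0.9719 × 1.8410 = 0.1628.
T = exp(−0.1628) = 0.8497.

0.850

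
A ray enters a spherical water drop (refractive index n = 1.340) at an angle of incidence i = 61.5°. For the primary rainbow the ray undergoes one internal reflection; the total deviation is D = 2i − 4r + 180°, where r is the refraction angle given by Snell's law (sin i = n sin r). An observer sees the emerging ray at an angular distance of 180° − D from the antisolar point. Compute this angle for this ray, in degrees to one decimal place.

40.9°

sin r = sin 61.5° / 1.340 = 0.8788/1.340 = 0.6558; r = 40.98°.
D = 2·61.5° − 4·40.98° + 180° = 123.00° − 163.93° + 180° = 139.07°.
Angle from antisolar point = 180° − D = 40.93°.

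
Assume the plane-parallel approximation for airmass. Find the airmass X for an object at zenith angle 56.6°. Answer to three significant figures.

1.82

X = sec z = 1/cos 56.6° = 1/0.5505 = 1.8166.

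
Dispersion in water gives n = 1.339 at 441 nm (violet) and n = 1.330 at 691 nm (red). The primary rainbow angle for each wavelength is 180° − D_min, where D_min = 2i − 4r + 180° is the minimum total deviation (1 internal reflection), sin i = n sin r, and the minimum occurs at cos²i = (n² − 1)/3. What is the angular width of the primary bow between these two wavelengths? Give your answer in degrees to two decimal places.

1.30°

At 441 nm (n = 1.339): cos²i = 0.26431 → i = 59.062°, r = 39.834°, D_min = 138.786°, rainbow angle = 41.214°.
At 691 nm (n = 1.330): cos²i = 0.25630 → i = 59.585°, r = 40.422°, D_min = 137.484°, rainbow angle = 42.516°.
Angular width = |41.214° − 42.516°| = 1.303°.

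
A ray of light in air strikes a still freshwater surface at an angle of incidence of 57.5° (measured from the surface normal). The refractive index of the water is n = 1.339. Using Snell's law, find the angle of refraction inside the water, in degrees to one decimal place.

Snell: sin θ_r = sin θ_i / n = sin 57.5° / 1.339 = 0.8434 / 1.339 = 0.6299.
θ_r = arcsin(0.6299) = 39.04°.

39.0°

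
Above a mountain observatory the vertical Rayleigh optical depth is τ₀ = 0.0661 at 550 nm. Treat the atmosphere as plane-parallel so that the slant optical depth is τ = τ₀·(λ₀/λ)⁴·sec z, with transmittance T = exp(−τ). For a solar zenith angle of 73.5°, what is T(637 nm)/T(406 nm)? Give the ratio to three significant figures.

1.92

Airmass: sec 73.5° = 3.5209.
τ(637 nm) = 0.0661 × (550/637)⁴ × 3.5209 = 0.0661 × 0.5558 × 3.5209 = 0.1293.
τ(406 nm) = 0.0661 × (550/406)⁴ × 3.5209 = 0.0661 × 3.3678 × 3.5209 = 0.7838.
T(637)/T(406) = exp(τ_B − τ_A) = exp(0.6545) = 1.9241.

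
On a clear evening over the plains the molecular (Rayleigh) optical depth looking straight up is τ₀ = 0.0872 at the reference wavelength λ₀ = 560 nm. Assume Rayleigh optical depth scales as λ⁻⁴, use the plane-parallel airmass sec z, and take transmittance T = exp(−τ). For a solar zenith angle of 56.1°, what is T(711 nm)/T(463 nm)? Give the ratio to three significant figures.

1.32

Airmass: sec 56.1° = 1.7929.
τ(711 nm) = 0.0872 × (560/711)⁴ × 1.7929 = 0.0872 × 0.3848 × 1.7929 = 0.0602.
τ(463 nm) = 0.0872 × (560/463)⁴ × 1.7929 = 0.0872 × 2.1401 × 1.7929 = 0.3346.
T(711)/T(463) = exp(τ_B − τ_A) = exp(0.2744) = 1.3158.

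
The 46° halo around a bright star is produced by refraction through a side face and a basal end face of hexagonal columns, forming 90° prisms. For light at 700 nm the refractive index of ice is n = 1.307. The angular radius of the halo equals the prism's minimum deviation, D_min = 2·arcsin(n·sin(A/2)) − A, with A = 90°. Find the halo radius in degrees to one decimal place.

n·sin(A/2) = 1.307 × sin 45° = 1.307 × 0.7071 = 0.9242.
D_min = 2·arcsin(0.9242) − 90° = 2 × 67.546° − 90° = 45.093°.

45.1°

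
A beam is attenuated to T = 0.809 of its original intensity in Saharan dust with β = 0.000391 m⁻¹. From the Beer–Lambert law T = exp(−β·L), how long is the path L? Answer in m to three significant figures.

Beer–Lambert: T = exp(−βL) ⇒ L = −ln(T)/β = −ln(0.809)/0.000391 = 0.2120/0.000391 = 542.1 m.

542 m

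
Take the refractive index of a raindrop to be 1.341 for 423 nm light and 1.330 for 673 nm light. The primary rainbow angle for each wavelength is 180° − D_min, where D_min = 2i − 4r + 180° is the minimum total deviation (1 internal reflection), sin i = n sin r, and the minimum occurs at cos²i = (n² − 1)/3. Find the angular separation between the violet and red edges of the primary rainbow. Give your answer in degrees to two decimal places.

1.59°

At 423 nm (n = 1.341): cos²i = 0.26609 → i = 58.946°, r = 39.705°, D_min = 139.071°, rainbow angle = 40.929°.
At 673 nm (n = 1.330): cos²i = 0.25630 → i = 59.585°, r = 40.422°, D_min = 137.484°, rainbow angle = 42.516°.
Angular width = |40.929° − 42.516°| = 1.588°.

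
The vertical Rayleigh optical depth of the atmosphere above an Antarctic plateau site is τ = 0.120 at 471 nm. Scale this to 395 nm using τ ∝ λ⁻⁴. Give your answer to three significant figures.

0.243

τ(395 nm) = τ(471 nm) × (471/395)⁴ = 0.120 × (1.1924)⁴ = 0.120 × 2.0216 = 0.2426.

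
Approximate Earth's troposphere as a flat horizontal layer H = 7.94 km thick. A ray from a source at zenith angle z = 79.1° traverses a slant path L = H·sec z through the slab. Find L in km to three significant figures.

sec z = 1/cos 79.1° = 5.2883.
L = 7.94 × 5.2883 = 41.989 km.

42.0 km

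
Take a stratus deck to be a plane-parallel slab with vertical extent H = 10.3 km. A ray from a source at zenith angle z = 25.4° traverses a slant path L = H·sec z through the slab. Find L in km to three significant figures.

11.4 km

sec z = 1/cos 25.4° = 1.1070.
L = 10.3 × 1.1070 = 11.402 km.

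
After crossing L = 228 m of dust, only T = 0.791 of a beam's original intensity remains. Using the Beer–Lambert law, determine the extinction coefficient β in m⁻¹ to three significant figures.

Beer–Lambert: T = exp(−βL) ⇒ β = −ln(T)/L = −ln(0.791)/228 = 0.2345/228 = 0.001028 m⁻¹.

0.00103 m⁻¹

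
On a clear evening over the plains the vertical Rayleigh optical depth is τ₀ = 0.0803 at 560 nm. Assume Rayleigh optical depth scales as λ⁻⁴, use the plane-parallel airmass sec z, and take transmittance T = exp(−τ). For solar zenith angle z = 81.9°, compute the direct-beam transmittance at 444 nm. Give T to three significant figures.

0.236

sec 81.9° = 7.0972.
τ = 0.0803 × (560/444)⁴ × 7.0972 = 0.0803 × 2.5306 × 7.0972 = 1.4422.
T = exp(−1.4422) = 0.2364.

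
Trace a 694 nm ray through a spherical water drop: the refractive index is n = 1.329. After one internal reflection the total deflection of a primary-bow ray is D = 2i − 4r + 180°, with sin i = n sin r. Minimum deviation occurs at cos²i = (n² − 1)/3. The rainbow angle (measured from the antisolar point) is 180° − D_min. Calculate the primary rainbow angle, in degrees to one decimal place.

42.7°

cos²i = (1.76624 − 1)/3 = 0.25541; i = arccos(0.50538) = 59.643°.
sin r = sin 59.643°/1.329 = 0.64928; r = 40.487°.
D_min = 2·59.643° − 4·40.487° + 180° = 137.337°.
Rainbow angle = 180° − D_min = 42.663°.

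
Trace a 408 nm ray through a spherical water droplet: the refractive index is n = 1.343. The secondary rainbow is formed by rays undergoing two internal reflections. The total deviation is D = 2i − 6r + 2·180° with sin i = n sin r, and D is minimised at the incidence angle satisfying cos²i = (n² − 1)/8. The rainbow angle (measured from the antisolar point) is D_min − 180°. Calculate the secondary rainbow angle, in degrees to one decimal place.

cos²i = (1.80365 − 1)/8 = 0.10046; i = arccos(0.31695) = 71.522°.
sin r = sin 71.522°/1.343 = 0.70621; r = 44.928°.
D_min = 2·71.522° − 6·44.928° + 360° = 233.478°.
Rainbow angle = D_min − 180° = 53.478°.

53.5°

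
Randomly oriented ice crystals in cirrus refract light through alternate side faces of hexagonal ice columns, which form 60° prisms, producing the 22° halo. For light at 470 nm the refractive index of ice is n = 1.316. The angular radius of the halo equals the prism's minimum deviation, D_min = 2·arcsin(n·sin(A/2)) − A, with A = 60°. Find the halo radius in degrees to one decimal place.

n·sin(A/2) = 1.316 × sin 30° = 1.316 × 0.5000 = 0.6580.
D_min = 2·arcsin(0.6580) − 60° = 2 × 41.148° − 60° = 22.295°.

22.3°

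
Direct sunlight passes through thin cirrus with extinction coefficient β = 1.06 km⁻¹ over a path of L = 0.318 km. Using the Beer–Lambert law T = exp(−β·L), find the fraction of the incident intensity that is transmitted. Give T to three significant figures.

0.714

τ = β·L = 1.06 × 0.318 = 0.3371.
T = exp(−0.3371) = 0.7139.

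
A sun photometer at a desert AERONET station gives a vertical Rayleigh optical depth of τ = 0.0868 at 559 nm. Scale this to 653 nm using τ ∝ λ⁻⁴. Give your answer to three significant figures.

τ(653 nm) = τ(559 nm) × (559/653)⁴ = 0.0868 × (0.8560)⁴ = 0.0868 × 0.5370 = 0.0466.

0.0466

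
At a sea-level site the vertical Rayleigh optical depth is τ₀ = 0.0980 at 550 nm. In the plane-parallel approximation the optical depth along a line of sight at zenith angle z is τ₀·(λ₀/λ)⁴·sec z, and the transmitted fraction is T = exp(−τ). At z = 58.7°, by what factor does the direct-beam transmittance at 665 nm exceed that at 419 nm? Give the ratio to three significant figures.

Airmass: sec 58.7° = 1.9249.
τ(665 nm) = 0.0980 × (550/665)⁴ × 1.9249 = 0.0980 × 0.4679 × 1.9249 = 0.0883.
τ(419 nm) = 0.0980 × (550/419)⁴ × 1.9249 = 0.0980 × 2.9689 × 1.9249 = 0.5600.
T(665)/T(419) = exp(τ_B − τ_A) = exp(0.4718) = 1.6028.

1.60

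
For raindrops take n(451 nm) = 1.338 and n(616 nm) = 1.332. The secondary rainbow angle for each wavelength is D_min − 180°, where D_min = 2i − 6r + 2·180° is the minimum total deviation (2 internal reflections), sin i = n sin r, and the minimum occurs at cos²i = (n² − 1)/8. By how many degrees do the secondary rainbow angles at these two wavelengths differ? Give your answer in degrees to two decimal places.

At 451 nm (n = 1.338): cos²i = 0.09878 → i = 71.682°, r = 45.195°, D_min = 232.193°, rainbow angle = 52.193°.
At 616 nm (n = 1.332): cos²i = 0.09678 → i = 71.875°, r = 45.520°, D_min = 230.628°, rainbow angle = 50.628°.
Angular width = |52.193° − 50.628°| = 1.564°.

1.56°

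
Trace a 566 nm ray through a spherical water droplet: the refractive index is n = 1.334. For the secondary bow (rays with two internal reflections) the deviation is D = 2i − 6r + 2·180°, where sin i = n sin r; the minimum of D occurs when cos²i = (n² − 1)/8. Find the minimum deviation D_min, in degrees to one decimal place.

cos²i = (1.77956 − 1)/8 = 0.09744; i = arccos(0.31216) = 71.810°.
sin r = sin 71.810°/1.334 = 0.71217; r = 45.411°.
D_min = 2·71.810° − 6·45.411° + 360° = 231.153°.

231.2°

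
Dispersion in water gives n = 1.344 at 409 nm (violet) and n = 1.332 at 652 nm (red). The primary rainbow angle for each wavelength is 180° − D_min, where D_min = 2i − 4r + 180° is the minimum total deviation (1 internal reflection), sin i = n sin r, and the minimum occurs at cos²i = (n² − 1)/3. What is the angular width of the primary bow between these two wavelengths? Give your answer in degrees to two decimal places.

At 409 nm (n = 1.344): cos²i = 0.26878 → i = 58.772°, r = 39.512°, D_min = 139.495°, rainbow angle = 40.505°.
At 652 nm (n = 1.332): cos²i = 0.25807 → i = 59.469°, r = 40.290°, D_min = 137.776°, rainbow angle = 42.224°.
Angular width = |40.505° − 42.224°| = 1.719°.

1.72°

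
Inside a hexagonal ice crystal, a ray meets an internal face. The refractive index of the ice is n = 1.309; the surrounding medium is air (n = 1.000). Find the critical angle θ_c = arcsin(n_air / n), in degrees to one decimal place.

49.8°

sin θ_c = n_air / n = 1.000 / 1.309 = 0.7639.
θ_c = arcsin(0.7639) = 49.81°.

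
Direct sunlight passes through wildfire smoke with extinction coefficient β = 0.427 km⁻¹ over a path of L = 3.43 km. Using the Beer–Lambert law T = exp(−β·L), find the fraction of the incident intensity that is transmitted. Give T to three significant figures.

0.231

τ = β·L = 0.427 × 3.43 = 1.4646.
T = exp(−1.4646) = 0.2312.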